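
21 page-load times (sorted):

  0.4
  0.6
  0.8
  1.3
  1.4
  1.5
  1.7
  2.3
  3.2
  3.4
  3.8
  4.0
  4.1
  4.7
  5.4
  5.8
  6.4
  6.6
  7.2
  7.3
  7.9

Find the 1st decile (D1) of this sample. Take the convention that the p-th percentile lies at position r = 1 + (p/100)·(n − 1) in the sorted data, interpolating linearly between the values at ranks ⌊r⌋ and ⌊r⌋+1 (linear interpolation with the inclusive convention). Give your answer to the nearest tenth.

n = 21.
r = 1 + (10/100)·(21 − 1) = 1 + 2 = 3.
r is an integer, so P10 is the value at rank 3: 0.8.

0.8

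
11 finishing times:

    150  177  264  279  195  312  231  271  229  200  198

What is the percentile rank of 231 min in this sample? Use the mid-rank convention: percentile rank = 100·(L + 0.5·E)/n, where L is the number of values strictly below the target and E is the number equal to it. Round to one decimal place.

59.1

Sorted: 150, 177, 195, 198, 200, 229, 231, 264, 271, 279, 312.
Count below 231: L = 6; count equal: E = 1; n = 11.
Percentile rank = 100·(6 + 0.5·1)/11 = 100·6.5/11 = 59.09.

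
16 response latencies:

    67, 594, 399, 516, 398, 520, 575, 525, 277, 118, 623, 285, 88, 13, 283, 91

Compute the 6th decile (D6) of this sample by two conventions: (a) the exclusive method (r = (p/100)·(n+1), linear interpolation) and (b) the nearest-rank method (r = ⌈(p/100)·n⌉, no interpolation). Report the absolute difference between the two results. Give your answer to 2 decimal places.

23.40

Sorted: 13, 67, 88, 91, 118, 277, 283, 285, 398, 399, 516, 520, 525, 575, 594, 623.
n = 16.
(a) r = 10.2; between ranks 10 (399) and 11 (516): 422.4.
(b) the nearest-rank method: rank 10 → 399.
|422.4 − 399| = 23.4.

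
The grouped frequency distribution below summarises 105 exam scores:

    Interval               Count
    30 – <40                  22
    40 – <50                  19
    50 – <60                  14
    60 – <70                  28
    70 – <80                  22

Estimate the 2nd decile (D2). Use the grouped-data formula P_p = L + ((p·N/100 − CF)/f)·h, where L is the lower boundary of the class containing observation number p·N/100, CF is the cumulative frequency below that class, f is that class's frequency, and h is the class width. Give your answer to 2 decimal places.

N = 105; target position k = 20/100 · 105 = 21.
Cumulative frequencies: 22, 41, 55, 83, 105.
Observation 21 falls in the class 30 – <40.
L = 30, CF = 0, f = 22, h = 10.
P20 = 30 + ((21 − 0)/22)·10 = 30 + 9.54545 = 39.5455.

39.55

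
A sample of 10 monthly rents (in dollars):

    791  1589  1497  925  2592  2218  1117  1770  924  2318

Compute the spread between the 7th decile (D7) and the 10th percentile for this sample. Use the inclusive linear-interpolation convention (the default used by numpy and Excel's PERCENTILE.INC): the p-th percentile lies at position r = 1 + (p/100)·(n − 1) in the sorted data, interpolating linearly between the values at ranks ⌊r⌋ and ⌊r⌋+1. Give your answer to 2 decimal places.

Sorted: 791, 924, 925, 1117, 1497, 1589, 1770, 2218, 2318, 2592.
n = 10.
P10: r = 1.9; ranks 1–2 are 791, 924; interpolating gives 910.7.
P70: r = 7.3; ranks 7–8 are 1770, 2218; interpolating gives 1904.4.
Difference: 1904.4 − 910.7 = 993.7.

993.70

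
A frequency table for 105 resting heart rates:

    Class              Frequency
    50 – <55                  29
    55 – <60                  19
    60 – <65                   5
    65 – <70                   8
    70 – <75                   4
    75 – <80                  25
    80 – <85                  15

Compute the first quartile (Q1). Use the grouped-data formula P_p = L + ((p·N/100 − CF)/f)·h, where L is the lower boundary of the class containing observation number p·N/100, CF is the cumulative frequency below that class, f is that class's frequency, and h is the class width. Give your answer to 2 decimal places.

N = 105; target position k = 25/100 · 105 = 26.25.
Cumulative frequencies: 29, 48, 53, 61, 65, 90, 105.
Observation 26.25 falls in the class 50 – <55.
L = 50, CF = 0, f = 29, h = 5.
P25 = 50 + ((26.25 − 0)/29)·5 = 50 + 4.52586 = 54.5259.

54.53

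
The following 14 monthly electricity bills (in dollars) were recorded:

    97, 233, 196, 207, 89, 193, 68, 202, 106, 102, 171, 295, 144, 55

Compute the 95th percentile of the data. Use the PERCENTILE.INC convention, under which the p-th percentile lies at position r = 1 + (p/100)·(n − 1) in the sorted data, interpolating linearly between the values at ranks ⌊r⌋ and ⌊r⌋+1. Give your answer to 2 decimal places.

Sorted: 55, 68, 89, 97, 102, 106, 144, 171, 193, 196, 202, 207, 233, 295.
n = 14.
r = 1 + (95/100)·(14 − 1) = 1 + 12.35 = 13.35.
Rank 13 is 233 and rank 14 is 295.
Interpolate: 233 + 0.35·(295 − 233) = 233 + 0.35·62 = 254.7.

254.70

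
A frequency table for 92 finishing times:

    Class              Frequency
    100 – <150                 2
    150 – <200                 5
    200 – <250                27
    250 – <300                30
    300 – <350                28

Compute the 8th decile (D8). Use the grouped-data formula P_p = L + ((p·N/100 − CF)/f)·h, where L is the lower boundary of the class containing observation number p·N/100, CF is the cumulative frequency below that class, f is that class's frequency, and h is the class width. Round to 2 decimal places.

N = 92; target position k = 80/100 · 92 = 73.6.
Cumulative frequencies: 2, 7, 34, 64, 92.
Observation 73.6 falls in the class 300 – <350.
L = 300, CF = 64, f = 28, h = 50.
P80 = 300 + ((73.6 − 64)/28)·50 = 300 + 17.1429 = 317.143.

317.14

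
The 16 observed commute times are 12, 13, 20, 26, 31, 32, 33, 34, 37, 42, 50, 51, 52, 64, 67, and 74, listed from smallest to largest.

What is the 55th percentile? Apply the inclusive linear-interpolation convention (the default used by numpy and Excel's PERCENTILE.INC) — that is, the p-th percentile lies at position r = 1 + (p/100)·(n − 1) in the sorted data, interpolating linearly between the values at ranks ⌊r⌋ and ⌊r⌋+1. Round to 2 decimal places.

38.25

n = 16.
r = 1 + (55/100)·(16 − 1) = 1 + 8.25 = 9.25.
Rank 9 is 37 and rank 10 is 42.
Interpolate: 37 + 0.25·(42 − 37) = 37 + 0.25·5 = 38.25.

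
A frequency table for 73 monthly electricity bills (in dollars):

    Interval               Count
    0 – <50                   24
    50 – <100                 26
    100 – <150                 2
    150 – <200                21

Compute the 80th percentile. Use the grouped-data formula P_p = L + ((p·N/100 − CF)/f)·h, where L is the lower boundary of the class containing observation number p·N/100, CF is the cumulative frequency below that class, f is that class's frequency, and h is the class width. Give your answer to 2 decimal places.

N = 73; target position k = 80/100 · 73 = 58.4.
Cumulative frequencies: 24, 50, 52, 73.
Observation 58.4 falls in the class 150 – <200.
L = 150, CF = 52, f = 21, h = 50.
P80 = 150 + ((58.4 − 52)/21)·50 = 150 + 15.2381 = 165.238.

165.24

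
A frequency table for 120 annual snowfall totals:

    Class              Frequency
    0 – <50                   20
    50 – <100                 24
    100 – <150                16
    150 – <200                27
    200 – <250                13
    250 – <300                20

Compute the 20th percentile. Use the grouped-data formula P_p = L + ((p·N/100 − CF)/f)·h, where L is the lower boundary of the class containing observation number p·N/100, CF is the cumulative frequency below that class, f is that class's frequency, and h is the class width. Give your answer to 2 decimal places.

N = 120; target position k = 20/100 · 120 = 24.
Cumulative frequencies: 20, 44, 60, 87, 100, 120.
Observation 24 falls in the class 50 – <100.
L = 50, CF = 20, f = 24, h = 50.
P20 = 50 + ((24 − 20)/24)·50 = 50 + 8.33333 = 58.3333.

58.33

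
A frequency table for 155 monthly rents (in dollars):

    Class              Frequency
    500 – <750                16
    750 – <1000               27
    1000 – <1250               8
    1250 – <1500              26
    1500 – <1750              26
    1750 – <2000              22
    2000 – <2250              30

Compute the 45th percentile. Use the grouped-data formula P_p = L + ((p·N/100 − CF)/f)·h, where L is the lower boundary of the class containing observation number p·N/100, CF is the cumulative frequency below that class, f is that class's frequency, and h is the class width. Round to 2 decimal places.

1430.29

N = 155; target position k = 45/100 · 155 = 69.75.
Cumulative frequencies: 16, 43, 51, 77, 103, 125, 155.
Observation 69.75 falls in the class 1250 – <1500.
L = 1250, CF = 51, f = 26, h = 250.
P45 = 1250 + ((69.75 − 51)/26)·250 = 1250 + 180.288 = 1430.29.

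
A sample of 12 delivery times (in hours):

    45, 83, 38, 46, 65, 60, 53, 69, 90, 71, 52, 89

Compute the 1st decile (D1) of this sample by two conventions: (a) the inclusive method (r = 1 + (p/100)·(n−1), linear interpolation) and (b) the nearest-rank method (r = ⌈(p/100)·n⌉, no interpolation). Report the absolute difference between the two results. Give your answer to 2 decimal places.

0.10

Sorted: 38, 45, 46, 52, 53, 60, 65, 69, 71, 83, 89, 90.
n = 12.
(a) r = 2.1; between ranks 2 (45) and 3 (46): 45.1.
(b) the nearest-rank method: rank 2 → 45.
|45.1 − 45| = 0.1.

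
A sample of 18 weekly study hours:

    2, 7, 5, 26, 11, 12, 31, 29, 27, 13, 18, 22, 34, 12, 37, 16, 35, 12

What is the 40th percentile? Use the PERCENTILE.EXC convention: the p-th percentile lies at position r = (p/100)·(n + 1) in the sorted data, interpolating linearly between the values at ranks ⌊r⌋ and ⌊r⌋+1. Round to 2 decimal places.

Sorted: 2, 5, 7, 11, 12, 12, 12, 13, 16, 18, 22, 26, 27, 29, 31, 34, 35, 37.
n = 18.
r = (40/100)·(18 + 1) = 7.6.
Rank 7 is 12 and rank 8 is 13.
Interpolate: 12 + 0.6·(13 − 12) = 12 + 0.6·1 = 12.6.

12.60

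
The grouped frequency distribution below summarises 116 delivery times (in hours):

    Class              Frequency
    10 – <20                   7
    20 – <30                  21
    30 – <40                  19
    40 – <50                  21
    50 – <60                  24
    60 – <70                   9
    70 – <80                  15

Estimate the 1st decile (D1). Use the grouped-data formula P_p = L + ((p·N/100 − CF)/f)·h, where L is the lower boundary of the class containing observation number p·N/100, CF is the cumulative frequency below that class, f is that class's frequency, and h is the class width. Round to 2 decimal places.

N = 116; target position k = 10/100 · 116 = 11.6.
Cumulative frequencies: 7, 28, 47, 68, 92, 101, 116.
Observation 11.6 falls in the class 20 – <30.
L = 20, CF = 7, f = 21, h = 10.
P10 = 20 + ((11.6 − 7)/21)·10 = 20 + 2.19048 = 22.1905.

22.19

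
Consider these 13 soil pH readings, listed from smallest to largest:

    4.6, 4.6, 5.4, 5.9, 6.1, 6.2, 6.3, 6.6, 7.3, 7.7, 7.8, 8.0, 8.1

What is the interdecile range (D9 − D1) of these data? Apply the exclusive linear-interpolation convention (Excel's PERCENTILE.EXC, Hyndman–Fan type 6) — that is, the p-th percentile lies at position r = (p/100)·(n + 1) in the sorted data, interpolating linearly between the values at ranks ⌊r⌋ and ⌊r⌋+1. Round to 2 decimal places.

n = 13.
P10: r = 1.4; ranks 1–2 are 4.6, 4.6; interpolating gives 4.6.
P90: r = 12.6; ranks 12–13 are 8.0, 8.1; interpolating gives 8.06.
Difference: 8.06 − 4.6 = 3.46.

3.46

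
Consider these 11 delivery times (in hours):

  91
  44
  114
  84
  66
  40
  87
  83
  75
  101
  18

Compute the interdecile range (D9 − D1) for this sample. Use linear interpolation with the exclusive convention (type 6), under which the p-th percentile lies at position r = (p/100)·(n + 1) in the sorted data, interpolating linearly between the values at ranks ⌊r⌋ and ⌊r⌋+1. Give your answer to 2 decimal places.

Sorted: 18, 40, 44, 66, 75, 83, 84, 87, 91, 101, 114.
n = 11.
P10: r = 1.2; ranks 1–2 are 18, 40; interpolating gives 22.4.
P90: r = 10.8; ranks 10–11 are 101, 114; interpolating gives 111.4.
Difference: 111.4 − 22.4 = 89.

89.00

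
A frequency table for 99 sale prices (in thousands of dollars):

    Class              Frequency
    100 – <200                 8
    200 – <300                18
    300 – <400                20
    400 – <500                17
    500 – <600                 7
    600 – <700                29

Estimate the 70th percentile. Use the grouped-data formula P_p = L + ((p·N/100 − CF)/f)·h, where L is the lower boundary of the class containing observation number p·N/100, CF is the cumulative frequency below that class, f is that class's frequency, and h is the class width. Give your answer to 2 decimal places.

N = 99; target position k = 70/100 · 99 = 69.3.
Cumulative frequencies: 8, 26, 46, 63, 70, 99.
Observation 69.3 falls in the class 500 – <600.
L = 500, CF = 63, f = 7, h = 100.
P70 = 500 + ((69.3 − 63)/7)·100 = 500 + 90 = 590.

590.00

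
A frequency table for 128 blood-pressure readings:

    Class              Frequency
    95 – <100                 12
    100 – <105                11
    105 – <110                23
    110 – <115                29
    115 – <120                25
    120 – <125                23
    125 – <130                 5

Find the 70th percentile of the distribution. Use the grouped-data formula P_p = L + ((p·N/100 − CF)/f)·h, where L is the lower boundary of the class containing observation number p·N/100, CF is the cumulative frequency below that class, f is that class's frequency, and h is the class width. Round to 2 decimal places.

N = 128; target position k = 70/100 · 128 = 89.6.
Cumulative frequencies: 12, 23, 46, 75, 100, 123, 128.
Observation 89.6 falls in the class 115 – <120.
L = 115, CF = 75, f = 25, h = 5.
P70 = 115 + ((89.6 − 75)/25)·5 = 115 + 2.92 = 117.92.

117.92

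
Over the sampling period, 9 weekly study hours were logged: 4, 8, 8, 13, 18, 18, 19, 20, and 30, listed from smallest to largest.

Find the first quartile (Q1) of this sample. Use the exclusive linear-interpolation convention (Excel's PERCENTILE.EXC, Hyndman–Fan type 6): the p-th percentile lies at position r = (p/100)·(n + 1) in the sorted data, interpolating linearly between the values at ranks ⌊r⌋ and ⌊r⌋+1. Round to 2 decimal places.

8.00

n = 9.
r = (25/100)·(9 + 1) = 2.5.
Rank 2 is 8 and rank 3 is 8.
Interpolate: 8 + 0.5·(8 − 8) = 8 + 0.5·0 = 8.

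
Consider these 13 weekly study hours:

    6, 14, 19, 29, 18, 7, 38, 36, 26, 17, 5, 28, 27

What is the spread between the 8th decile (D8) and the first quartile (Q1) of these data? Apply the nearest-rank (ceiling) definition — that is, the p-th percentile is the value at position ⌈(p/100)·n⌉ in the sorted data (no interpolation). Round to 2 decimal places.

Sorted: 5, 6, 7, 14, 17, 18, 19, 26, 27, 28, 29, 36, 38.
n = 13.
P25: rank ⌈25/100·13⌉ = 4 → 14.
P80: rank ⌈80/100·13⌉ = 11 → 29.
Difference: 29 − 14 = 15.

15.00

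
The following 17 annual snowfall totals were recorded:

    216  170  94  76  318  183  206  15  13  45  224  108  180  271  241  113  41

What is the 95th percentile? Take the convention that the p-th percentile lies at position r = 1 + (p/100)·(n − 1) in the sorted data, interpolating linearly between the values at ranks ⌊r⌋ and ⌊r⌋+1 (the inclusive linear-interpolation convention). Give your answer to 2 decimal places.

Sorted: 13, 15, 41, 45, 76, 94, 108, 113, 170, 180, 183, 206, 216, 224, 241, 271, 318.
n = 17.
r = 1 + (95/100)·(17 − 1) = 1 + 15.2 = 16.2.
Rank 16 is 271 and rank 17 is 318.
Interpolate: 271 + 0.2·(318 − 271) = 271 + 0.2·47 = 280.4.

280.40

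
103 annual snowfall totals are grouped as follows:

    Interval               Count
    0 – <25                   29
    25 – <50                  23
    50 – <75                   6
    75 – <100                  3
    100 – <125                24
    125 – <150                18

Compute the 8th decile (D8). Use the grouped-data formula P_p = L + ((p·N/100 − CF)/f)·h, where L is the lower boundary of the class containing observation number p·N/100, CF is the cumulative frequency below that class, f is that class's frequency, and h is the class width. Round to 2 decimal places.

122.29

N = 103; target position k = 80/100 · 103 = 82.4.
Cumulative frequencies: 29, 52, 58, 61, 85, 103.
Observation 82.4 falls in the class 100 – <125.
L = 100, CF = 61, f = 24, h = 25.
P80 = 100 + ((82.4 − 61)/24)·25 = 100 + 22.2917 = 122.292.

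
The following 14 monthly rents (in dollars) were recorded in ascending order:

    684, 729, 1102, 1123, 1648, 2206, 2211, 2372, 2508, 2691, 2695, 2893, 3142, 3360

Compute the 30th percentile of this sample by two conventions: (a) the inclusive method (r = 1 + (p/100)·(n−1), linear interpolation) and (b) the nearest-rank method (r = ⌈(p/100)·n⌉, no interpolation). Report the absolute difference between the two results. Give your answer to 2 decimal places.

52.50

n = 14.
(a) r = 4.9; between ranks 4 (1123) and 5 (1648): 1595.5.
(b) the nearest-rank method: rank 5 → 1648.
|1595.5 − 1648| = 52.5.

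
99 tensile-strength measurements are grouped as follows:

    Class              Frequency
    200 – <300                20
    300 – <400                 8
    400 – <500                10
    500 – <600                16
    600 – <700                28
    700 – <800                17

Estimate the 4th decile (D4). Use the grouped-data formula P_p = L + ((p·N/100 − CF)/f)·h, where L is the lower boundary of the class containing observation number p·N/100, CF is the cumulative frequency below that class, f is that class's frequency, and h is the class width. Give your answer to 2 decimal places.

510.00

N = 99; target position k = 40/100 · 99 = 39.6.
Cumulative frequencies: 20, 28, 38, 54, 82, 99.
Observation 39.6 falls in the class 500 – <600.
L = 500, CF = 38, f = 16, h = 100.
P40 = 500 + ((39.6 − 38)/16)·100 = 500 + 10 = 510.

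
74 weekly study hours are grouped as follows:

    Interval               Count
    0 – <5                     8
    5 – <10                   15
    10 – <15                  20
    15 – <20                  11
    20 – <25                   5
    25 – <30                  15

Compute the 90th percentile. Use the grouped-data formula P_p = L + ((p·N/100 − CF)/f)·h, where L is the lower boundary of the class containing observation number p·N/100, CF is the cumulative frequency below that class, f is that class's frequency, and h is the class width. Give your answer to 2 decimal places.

27.53

N = 74; target position k = 90/100 · 74 = 66.6.
Cumulative frequencies: 8, 23, 43, 54, 59, 74.
Observation 66.6 falls in the class 25 – <30.
L = 25, CF = 59, f = 15, h = 5.
P90 = 25 + ((66.6 − 59)/15)·5 = 25 + 2.53333 = 27.5333.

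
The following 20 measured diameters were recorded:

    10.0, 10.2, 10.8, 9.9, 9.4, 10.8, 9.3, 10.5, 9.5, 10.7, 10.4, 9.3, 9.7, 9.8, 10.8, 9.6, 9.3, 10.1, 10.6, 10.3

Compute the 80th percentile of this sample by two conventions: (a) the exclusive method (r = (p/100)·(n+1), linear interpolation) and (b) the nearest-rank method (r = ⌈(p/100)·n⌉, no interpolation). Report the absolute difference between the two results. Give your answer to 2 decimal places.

Sorted: 9.3, 9.3, 9.3, 9.4, 9.5, 9.6, 9.7, 9.8, 9.9, 10.0, 10.1, 10.2, 10.3, 10.4, 10.5, 10.6, 10.7, 10.8, 10.8, 10.8.
n = 20.
(a) r = 16.8; between ranks 16 (10.6) and 17 (10.7): 10.68.
(b) the nearest-rank method: rank 16 → 10.6.
|10.68 − 10.6| = 0.08.

0.08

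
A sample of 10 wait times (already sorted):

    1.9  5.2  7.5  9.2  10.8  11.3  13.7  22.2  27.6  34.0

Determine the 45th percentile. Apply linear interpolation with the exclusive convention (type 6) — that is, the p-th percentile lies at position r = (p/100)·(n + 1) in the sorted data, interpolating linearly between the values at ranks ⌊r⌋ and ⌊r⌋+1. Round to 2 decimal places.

10.72

n = 10.
r = (45/100)·(10 + 1) = 4.95.
Rank 4 is 9.2 and rank 5 is 10.8.
Interpolate: 9.2 + 0.95·(10.8 − 9.2) = 9.2 + 0.95·1.6 = 10.72.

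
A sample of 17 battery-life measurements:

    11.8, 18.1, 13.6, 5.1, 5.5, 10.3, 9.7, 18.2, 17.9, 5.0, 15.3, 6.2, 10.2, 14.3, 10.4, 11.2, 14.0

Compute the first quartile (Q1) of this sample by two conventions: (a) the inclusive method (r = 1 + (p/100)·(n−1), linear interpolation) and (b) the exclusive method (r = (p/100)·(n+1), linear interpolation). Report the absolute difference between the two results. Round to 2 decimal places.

Sorted: 5.0, 5.1, 5.5, 6.2, 9.7, 10.2, 10.3, 10.4, 11.2, 11.8, 13.6, 14.0, 14.3, 15.3, 17.9, 18.1, 18.2.
n = 17.
(a) r = 5 → value at rank 5 = 9.7.
(b) r = 4.5; between ranks 4 (6.2) and 5 (9.7): 7.95.
|9.7 − 7.95| = 1.75.

1.75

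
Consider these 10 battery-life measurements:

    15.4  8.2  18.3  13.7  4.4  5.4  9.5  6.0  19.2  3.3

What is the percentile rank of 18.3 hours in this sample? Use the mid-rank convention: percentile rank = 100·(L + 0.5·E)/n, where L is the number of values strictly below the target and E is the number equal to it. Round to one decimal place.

85.0

Sorted: 3.3, 4.4, 5.4, 6.0, 8.2, 9.5, 13.7, 15.4, 18.3, 19.2.
Count below 18.3: L = 8; count equal: E = 1; n = 10.
Percentile rank = 100·(8 + 0.5·1)/10 = 100·8.5/10 = 85.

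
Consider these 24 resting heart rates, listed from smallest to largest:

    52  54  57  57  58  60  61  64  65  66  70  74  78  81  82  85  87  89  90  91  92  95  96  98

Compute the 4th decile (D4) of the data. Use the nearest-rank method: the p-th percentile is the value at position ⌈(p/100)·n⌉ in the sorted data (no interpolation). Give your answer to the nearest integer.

n = 24.
Position = ⌈40/100 · 24⌉ = ⌈9.6⌉ = 10.
The value at rank 10 is 66.

66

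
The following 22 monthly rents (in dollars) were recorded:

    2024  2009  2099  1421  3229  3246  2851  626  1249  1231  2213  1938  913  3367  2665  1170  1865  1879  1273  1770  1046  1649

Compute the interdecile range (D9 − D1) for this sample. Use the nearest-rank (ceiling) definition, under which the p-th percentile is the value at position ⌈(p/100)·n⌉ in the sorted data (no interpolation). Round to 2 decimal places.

Sorted: 626, 913, 1046, 1170, 1231, 1249, 1273, 1421, 1649, 1770, 1865, 1879, 1938, 2009, 2024, 2099, 2213, 2665, 2851, 3229, 3246, 3367.
n = 22.
P10: rank ⌈10/100·22⌉ = 3 → 1046.
P90: rank ⌈90/100·22⌉ = 20 → 3229.
Difference: 3229 − 1046 = 2183.

2183.00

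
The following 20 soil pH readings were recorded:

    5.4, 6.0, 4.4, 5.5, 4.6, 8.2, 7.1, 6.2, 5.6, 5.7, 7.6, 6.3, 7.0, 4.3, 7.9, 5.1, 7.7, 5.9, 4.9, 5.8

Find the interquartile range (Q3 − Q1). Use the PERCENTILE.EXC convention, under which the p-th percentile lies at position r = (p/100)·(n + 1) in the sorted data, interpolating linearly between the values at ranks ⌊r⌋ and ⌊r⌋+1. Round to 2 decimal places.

1.90

Sorted: 4.3, 4.4, 4.6, 4.9, 5.1, 5.4, 5.5, 5.6, 5.7, 5.8, 5.9, 6.0, 6.2, 6.3, 7.0, 7.1, 7.6, 7.7, 7.9, 8.2.
n = 20.
P25: r = 5.25; ranks 5–6 are 5.1, 5.4; interpolating gives 5.175.
P75: r = 15.75; ranks 15–16 are 7.0, 7.1; interpolating gives 7.075.
Difference: 7.075 − 5.175 = 1.9.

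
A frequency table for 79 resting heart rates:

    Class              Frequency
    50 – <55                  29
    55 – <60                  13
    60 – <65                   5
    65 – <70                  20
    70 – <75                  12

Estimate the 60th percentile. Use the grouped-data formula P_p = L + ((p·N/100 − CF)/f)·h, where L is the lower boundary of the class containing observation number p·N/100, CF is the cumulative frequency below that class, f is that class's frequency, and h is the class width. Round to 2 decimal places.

N = 79; target position k = 60/100 · 79 = 47.4.
Cumulative frequencies: 29, 42, 47, 67, 79.
Observation 47.4 falls in the class 65 – <70.
L = 65, CF = 47, f = 20, h = 5.
P60 = 65 + ((47.4 − 47)/20)·5 = 65 + 0.1 = 65.1.

65.10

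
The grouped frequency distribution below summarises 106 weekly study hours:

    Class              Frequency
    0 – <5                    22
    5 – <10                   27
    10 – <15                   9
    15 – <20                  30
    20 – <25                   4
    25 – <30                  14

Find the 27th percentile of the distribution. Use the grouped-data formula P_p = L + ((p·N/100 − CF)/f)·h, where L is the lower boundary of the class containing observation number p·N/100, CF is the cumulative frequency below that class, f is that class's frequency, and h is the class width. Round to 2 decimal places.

N = 106; target position k = 27/100 · 106 = 28.62.
Cumulative frequencies: 22, 49, 58, 88, 92, 106.
Observation 28.62 falls in the class 5 – <10.
L = 5, CF = 22, f = 27, h = 5.
P27 = 5 + ((28.62 − 22)/27)·5 = 5 + 1.22593 = 6.22593.

6.23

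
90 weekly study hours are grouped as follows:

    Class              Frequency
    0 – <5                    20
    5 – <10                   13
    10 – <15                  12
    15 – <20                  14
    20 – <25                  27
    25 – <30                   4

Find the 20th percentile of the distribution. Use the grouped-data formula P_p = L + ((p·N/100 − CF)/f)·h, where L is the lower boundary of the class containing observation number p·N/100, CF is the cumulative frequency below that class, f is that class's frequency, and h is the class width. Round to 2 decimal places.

N = 90; target position k = 20/100 · 90 = 18.
Cumulative frequencies: 20, 33, 45, 59, 86, 90.
Observation 18 falls in the class 0 – <5.
L = 0, CF = 0, f = 20, h = 5.
P20 = 0 + ((18 − 0)/20)·5 = 0 + 4.5 = 4.5.

4.50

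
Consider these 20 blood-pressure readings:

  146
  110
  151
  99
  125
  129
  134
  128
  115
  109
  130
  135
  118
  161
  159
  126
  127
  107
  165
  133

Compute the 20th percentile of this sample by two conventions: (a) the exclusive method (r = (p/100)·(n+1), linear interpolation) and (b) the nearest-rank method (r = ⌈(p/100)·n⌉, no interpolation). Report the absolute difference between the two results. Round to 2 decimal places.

Sorted: 99, 107, 109, 110, 115, 118, 125, 126, 127, 128, 129, 130, 133, 134, 135, 146, 151, 159, 161, 165.
n = 20.
(a) r = 4.2; between ranks 4 (110) and 5 (115): 111.
(b) the nearest-rank method: rank 4 → 110.
|111 − 110| = 1.

1.00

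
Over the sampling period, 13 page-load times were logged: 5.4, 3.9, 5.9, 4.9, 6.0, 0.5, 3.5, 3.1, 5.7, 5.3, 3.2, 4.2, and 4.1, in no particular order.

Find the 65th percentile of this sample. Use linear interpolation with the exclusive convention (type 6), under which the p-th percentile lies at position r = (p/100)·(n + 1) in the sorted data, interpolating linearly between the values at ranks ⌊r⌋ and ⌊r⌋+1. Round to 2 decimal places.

Sorted: 0.5, 3.1, 3.2, 3.5, 3.9, 4.1, 4.2, 4.9, 5.3, 5.4, 5.7, 5.9, 6.0.
n = 13.
r = (65/100)·(13 + 1) = 9.1.
Rank 9 is 5.3 and rank 10 is 5.4.
Interpolate: 5.3 + 0.1·(5.4 − 5.3) = 5.3 + 0.1·0.1 = 5.31.

5.31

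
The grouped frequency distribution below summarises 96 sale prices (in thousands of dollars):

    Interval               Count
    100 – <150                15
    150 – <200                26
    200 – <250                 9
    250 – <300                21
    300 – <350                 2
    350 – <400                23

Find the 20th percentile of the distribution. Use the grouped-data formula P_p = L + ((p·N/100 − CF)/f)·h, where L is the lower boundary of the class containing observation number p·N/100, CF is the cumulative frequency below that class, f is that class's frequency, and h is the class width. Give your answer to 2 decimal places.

N = 96; target position k = 20/100 · 96 = 19.2.
Cumulative frequencies: 15, 41, 50, 71, 73, 96.
Observation 19.2 falls in the class 150 – <200.
L = 150, CF = 15, f = 26, h = 50.
P20 = 150 + ((19.2 − 15)/26)·50 = 150 + 8.07692 = 158.077.

158.08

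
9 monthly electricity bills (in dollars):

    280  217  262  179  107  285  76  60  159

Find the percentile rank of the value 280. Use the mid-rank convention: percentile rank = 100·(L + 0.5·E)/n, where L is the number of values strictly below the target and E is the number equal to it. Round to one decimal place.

Sorted: 60, 76, 107, 159, 179, 217, 262, 280, 285.
Count below 280: L = 7; count equal: E = 1; n = 9.
Percentile rank = 100·(7 + 0.5·1)/9 = 100·7.5/9 = 83.33.

83.3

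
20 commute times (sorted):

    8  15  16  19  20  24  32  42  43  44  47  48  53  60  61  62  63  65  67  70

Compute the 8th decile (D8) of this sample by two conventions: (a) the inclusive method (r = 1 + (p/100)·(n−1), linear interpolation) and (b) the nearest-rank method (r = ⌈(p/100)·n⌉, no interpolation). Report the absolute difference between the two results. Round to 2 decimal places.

n = 20.
(a) r = 16.2; between ranks 16 (62) and 17 (63): 62.2.
(b) the nearest-rank method: rank 16 → 62.
|62.2 − 62| = 0.2.

0.20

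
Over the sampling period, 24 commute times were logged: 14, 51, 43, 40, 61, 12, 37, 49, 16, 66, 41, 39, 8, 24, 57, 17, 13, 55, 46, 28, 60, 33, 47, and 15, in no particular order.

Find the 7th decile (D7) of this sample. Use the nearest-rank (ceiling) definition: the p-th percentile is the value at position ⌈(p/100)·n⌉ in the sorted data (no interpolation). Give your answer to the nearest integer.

Sorted: 8, 12, 13, 14, 15, 16, 17, 24, 28, 33, 37, 39, 40, 41, 43, 46, 47, 49, 51, 55, 57, 60, 61, 66.
n = 24.
Position = ⌈70/100 · 24⌉ = ⌈16.8⌉ = 17.
The value at rank 17 is 47.

47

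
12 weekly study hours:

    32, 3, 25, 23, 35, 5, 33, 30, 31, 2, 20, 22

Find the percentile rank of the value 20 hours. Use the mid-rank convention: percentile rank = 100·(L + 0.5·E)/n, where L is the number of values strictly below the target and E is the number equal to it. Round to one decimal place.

29.2

Sorted: 2, 3, 5, 20, 22, 23, 25, 30, 31, 32, 33, 35.
Count below 20: L = 3; count equal: E = 1; n = 12.
Percentile rank = 100·(3 + 0.5·1)/12 = 100·3.5/12 = 29.17.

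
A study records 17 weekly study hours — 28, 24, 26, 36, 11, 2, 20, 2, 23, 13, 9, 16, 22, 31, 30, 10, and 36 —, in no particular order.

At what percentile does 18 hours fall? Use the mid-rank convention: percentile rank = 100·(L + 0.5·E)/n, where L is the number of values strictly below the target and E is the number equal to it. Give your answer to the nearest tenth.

41.2

Sorted: 2, 2, 9, 10, 11, 13, 16, 20, 22, 23, 24, 26, 28, 30, 31, 36, 36.
Count below 18: L = 7; count equal: E = 0; n = 17.
Percentile rank = 100·(7 + 0.5·0)/17 = 100·7/17 = 41.18.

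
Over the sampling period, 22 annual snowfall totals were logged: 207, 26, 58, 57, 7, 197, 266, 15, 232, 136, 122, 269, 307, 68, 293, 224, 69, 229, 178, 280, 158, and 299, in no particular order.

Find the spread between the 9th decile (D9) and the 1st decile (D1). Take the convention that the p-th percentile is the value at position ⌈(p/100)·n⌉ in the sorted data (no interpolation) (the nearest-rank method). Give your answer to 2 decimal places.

Sorted: 7, 15, 26, 57, 58, 68, 69, 122, 136, 158, 178, 197, 207, 224, 229, 232, 266, 269, 280, 293, 299, 307.
n = 22.
P10: rank ⌈10/100·22⌉ = 3 → 26.
P90: rank ⌈90/100·22⌉ = 20 → 293.
Difference: 293 − 26 = 267.

267.00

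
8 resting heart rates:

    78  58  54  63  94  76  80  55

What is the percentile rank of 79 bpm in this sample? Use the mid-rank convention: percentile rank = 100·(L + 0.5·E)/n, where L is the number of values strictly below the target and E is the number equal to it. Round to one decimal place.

Sorted: 54, 55, 58, 63, 76, 78, 80, 94.
Count below 79: L = 6; count equal: E = 0; n = 8.
Percentile rank = 100·(6 + 0.5·0)/8 = 100·6/8 = 75.

75.0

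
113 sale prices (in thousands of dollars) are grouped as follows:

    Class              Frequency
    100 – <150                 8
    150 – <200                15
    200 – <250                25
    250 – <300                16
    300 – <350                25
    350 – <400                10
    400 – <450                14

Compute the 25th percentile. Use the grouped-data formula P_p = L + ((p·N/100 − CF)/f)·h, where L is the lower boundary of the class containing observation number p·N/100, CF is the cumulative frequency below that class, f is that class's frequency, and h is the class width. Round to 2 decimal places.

210.50

N = 113; target position k = 25/100 · 113 = 28.25.
Cumulative frequencies: 8, 23, 48, 64, 89, 99, 113.
Observation 28.25 falls in the class 200 – <250.
L = 200, CF = 23, f = 25, h = 50.
P25 = 200 + ((28.25 − 23)/25)·50 = 200 + 10.5 = 210.5.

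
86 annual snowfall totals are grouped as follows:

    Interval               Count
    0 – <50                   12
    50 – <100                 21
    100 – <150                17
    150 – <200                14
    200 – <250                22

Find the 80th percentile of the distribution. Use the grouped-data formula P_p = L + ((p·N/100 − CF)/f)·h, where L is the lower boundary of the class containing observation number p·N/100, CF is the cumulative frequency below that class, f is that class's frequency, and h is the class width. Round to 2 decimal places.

210.91

N = 86; target position k = 80/100 · 86 = 68.8.
Cumulative frequencies: 12, 33, 50, 64, 86.
Observation 68.8 falls in the class 200 – <250.
L = 200, CF = 64, f = 22, h = 50.
P80 = 200 + ((68.8 − 64)/22)·50 = 200 + 10.9091 = 210.909.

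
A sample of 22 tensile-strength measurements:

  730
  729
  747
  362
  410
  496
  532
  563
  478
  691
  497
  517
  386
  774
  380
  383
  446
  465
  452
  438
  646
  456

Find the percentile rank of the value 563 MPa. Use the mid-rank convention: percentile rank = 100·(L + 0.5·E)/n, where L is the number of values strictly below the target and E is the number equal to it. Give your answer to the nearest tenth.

Sorted: 362, 380, 383, 386, 410, 438, 446, 452, 456, 465, 478, 496, 497, 517, 532, 563, 646, 691, 729, 730, 747, 774.
Count below 563: L = 15; count equal: E = 1; n = 22.
Percentile rank = 100·(15 + 0.5·1)/22 = 100·15.5/22 = 70.45.

70.5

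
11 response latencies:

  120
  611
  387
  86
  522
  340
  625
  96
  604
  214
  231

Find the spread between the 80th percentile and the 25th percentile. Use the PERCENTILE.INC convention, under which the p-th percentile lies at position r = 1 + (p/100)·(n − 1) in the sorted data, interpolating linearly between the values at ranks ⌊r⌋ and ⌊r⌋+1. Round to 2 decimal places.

437.00

Sorted: 86, 96, 120, 214, 231, 340, 387, 522, 604, 611, 625.
n = 11.
P25: r = 3.5; ranks 3–4 are 120, 214; interpolating gives 167.
P80: r = 9 (integer) → 604.
Difference: 604 − 167 = 437.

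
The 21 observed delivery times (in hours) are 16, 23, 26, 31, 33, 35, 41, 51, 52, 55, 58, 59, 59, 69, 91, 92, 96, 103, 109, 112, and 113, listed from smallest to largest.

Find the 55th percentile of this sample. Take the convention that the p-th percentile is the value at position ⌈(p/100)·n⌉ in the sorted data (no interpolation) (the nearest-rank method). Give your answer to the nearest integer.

n = 21.
Position = ⌈55/100 · 21⌉ = ⌈11.55⌉ = 12.
The value at rank 12 is 59.

59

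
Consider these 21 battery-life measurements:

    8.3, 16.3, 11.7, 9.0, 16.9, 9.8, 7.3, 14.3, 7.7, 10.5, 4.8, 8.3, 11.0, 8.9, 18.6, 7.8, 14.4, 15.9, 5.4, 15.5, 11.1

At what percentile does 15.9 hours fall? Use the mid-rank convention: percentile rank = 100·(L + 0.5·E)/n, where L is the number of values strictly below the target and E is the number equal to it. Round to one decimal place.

83.3

Sorted: 4.8, 5.4, 7.3, 7.7, 7.8, 8.3, 8.3, 8.9, 9.0, 9.8, 10.5, 11.0, 11.1, 11.7, 14.3, 14.4, 15.5, 15.9, 16.3, 16.9, 18.6.
Count below 15.9: L = 17; count equal: E = 1; n = 21.
Percentile rank = 100·(17 + 0.5·1)/21 = 100·17.5/21 = 83.33.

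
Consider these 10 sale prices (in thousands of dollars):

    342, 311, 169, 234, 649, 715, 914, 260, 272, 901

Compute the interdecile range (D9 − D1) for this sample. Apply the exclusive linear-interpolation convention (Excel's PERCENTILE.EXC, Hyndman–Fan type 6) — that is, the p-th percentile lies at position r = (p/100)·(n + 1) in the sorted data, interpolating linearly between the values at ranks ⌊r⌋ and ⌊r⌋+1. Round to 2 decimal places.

Sorted: 169, 234, 260, 272, 311, 342, 649, 715, 901, 914.
n = 10.
P10: r = 1.1; ranks 1–2 are 169, 234; interpolating gives 175.5.
P90: r = 9.9; ranks 9–10 are 901, 914; interpolating gives 912.7.
Difference: 912.7 − 175.5 = 737.2.

737.20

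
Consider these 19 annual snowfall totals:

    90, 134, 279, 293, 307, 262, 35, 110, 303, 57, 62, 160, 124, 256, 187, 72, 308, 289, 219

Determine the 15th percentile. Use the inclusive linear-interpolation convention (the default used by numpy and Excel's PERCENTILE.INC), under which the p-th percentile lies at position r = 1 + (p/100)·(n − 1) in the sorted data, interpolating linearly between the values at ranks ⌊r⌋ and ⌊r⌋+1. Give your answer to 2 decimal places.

69.00

Sorted: 35, 57, 62, 72, 90, 110, 124, 134, 160, 187, 219, 256, 262, 279, 289, 293, 303, 307, 308.
n = 19.
r = 1 + (15/100)·(19 − 1) = 1 + 2.7 = 3.7.
Rank 3 is 62 and rank 4 is 72.
Interpolate: 62 + 0.7·(72 − 62) = 62 + 0.7·10 = 69.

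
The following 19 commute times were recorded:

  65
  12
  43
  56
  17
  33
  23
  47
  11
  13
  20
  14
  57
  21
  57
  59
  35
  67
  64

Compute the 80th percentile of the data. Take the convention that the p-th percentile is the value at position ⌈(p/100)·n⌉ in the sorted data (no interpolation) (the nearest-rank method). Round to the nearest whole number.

Sorted: 11, 12, 13, 14, 17, 20, 21, 23, 33, 35, 43, 47, 56, 57, 57, 59, 64, 65, 67.
n = 19.
Position = ⌈80/100 · 19⌉ = ⌈15.2⌉ = 16.
The value at rank 16 is 59.

59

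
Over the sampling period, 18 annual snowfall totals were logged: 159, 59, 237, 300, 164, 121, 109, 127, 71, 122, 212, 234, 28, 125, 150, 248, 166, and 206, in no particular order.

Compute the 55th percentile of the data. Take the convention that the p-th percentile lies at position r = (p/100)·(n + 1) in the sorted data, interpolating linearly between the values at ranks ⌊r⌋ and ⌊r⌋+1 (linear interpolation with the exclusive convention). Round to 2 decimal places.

161.25

Sorted: 28, 59, 71, 109, 121, 122, 125, 127, 150, 159, 164, 166, 206, 212, 234, 237, 248, 300.
n = 18.
r = (55/100)·(18 + 1) = 10.45.
Rank 10 is 159 and rank 11 is 164.
Interpolate: 159 + 0.45·(164 − 159) = 159 + 0.45·5 = 161.25.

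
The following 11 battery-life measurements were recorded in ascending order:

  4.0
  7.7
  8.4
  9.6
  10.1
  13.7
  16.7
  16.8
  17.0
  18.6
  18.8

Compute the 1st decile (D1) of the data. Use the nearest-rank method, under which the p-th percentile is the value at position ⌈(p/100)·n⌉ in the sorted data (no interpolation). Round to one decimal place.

7.7

n = 11.
Position = ⌈10/100 · 11⌉ = ⌈1.1⌉ = 2.
The value at rank 2 is 7.7.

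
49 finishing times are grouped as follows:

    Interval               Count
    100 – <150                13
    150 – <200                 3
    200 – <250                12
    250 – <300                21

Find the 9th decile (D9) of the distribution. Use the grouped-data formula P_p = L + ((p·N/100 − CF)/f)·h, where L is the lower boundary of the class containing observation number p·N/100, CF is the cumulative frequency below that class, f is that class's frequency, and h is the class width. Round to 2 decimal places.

N = 49; target position k = 90/100 · 49 = 44.1.
Cumulative frequencies: 13, 16, 28, 49.
Observation 44.1 falls in the class 250 – <300.
L = 250, CF = 28, f = 21, h = 50.
P90 = 250 + ((44.1 − 28)/21)·50 = 250 + 38.3333 = 288.333.

288.33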